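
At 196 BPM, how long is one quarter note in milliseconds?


Working:
One quarter-note beat = 60000 / BPM = 60000 / 196 ms
Duration = 60000 / 196
= 306.1 ms


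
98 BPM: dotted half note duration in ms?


Step by step:
One quarter-note beat = 60000 / BPM = 60000 / 98 ms
Dotted half note = 3 × quarter note
Duration = 3 × 60000 / 98 = 180000 / 98
= 1836.7 ms


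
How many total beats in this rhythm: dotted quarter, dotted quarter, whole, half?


Step by step:
Beat values:
  dotted quarter = 1.5 beats
  dotted quarter = 1.5 beats
  whole = 4 beats
  half = 2 beats
Sum = 1.5 + 1.5 + 4 + 2
= 9 beats


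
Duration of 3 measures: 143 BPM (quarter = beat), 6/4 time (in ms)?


Quarter-note beat duration = 60000 / 143 ms
Beats per measure (6/4) = 6
One measure = 6 × 60000 / 143 = 360000 / 143 ms
3 measures = 3 × 360000 / 143 = 1080000 / 143
= 7552.4 ms


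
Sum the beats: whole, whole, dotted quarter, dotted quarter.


Beat values:
  whole = 4 beats
  whole = 4 beats
  dotted quarter = 1.5 beats
  dotted quarter = 1.5 beats
Sum = 4 + 4 + 1.5 + 1.5
= 11 beats


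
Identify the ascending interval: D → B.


Letter names: D → B spans 6 letter names → a 6th
Semitones: D → B = 9 half-steps
A 6th of 9 semitones is a major 6th
= major 6th


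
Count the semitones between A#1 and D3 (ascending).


Let's work it out.
Absolute semitone position = octave×12 + chromatic position
A#1: 1×12 + 10 = 22
D3: 3×12 + 2 = 38
Difference = 38 - 22 = 16
= 16 semitones


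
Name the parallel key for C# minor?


Parallel keys share the same tonic but differ in mode
C# minor → parallel is C# major
= C# major


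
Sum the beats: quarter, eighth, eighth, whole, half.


Solution.
Beat values:
  quarter = 1 beat
  eighth = 0.5 beats
  eighth = 0.5 beats
  whole = 4 beats
  half = 2 beats
Sum = 1 + 0.5 + 0.5 + 4 + 2
= 8 beats


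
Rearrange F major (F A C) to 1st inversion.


Solution.
Root position: F A C
1st inversion: move root up an octave
Bass note: A
Notes (bottom to top) = A C F


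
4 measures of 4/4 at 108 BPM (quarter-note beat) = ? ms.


Quarter-note beat duration = 60000 / 108 ms
Beats per measure (4/4) = 4
One measure = 4 × 60000 / 108 = 240000 / 108 ms
4 measures = 4 × 240000 / 108 = 960000 / 108
= 8888.9 ms


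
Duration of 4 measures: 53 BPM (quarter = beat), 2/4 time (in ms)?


Quarter-note beat duration = 60000 / 53 ms
Beats per measure (2/4) = 2
One measure = 2 × 60000 / 53 = 120000 / 53 ms
4 measures = 4 × 120000 / 53 = 480000 / 53
= 9056.6 ms


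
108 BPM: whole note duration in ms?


One quarter-note beat = 60000 / BPM = 60000 / 108 ms
Whole note = 4 × quarter note
Duration = 4 × 60000 / 108 = 240000 / 108
= 2222.2 ms


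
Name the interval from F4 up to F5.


Step by step:
Letter names: F → F spans 8 letter names → an octave
Semitones: F4 → F5 = 12 half-steps
An octave of 12 semitones is a perfect octave
= perfect octave


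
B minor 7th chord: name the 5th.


Solution.
Minor 7th chord = root + minor 3rd + perfect 5th + minor 7th
Seventh chords stack in thirds, so the letter names are B-D-F-A
Root: B
Minor 3rd above B: D
Perfect 5th above B: F#
Minor 7th above B: A
The 5th = F#


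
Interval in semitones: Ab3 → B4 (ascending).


Reasoning:
Absolute semitone position = octave×12 + chromatic position
Ab3: 3×12 + 8 = 44
B4: 4×12 + 11 = 59
Difference = 59 - 44 = 15
= 15 semitones


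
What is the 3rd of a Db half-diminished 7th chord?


Reasoning:
Half-diminished 7th chord = root + minor 3rd + diminished 5th + minor 7th
Seventh chords stack in thirds, so the letter names are D-F-A-C
Root: Db
Minor 3rd above Db: Fb
Diminished 5th above Db: Abb
Minor 7th above Db: Cb
The 3rd = Fb


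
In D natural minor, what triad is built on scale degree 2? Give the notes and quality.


D natural minor scale: D E F G A Bb C
Diatonic triad on degree 2 stacks scale notes 2, 4, 6: E G Bb
E→G = 3 semitones; E→Bb = 6 semitones → diminished triad
= E G Bb (diminished)


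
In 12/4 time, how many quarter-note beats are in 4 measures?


Let's work it out.
Time signature 12/4: the bottom number 4 means the quarter note gets one count
The top number 12 means 12 quarter-note beats per measure
Total = 12 × 4 measures
= 48 quarter-note beats


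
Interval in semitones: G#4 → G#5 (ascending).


Step by step:
Absolute semitone position = octave×12 + chromatic position
G#4: 4×12 + 8 = 56
G#5: 5×12 + 8 = 68
Difference = 68 - 56 = 12
= 12 semitones


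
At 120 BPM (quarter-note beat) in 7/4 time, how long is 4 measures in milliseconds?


Let's work it out.
Quarter-note beat duration = 60000 / 120 ms
Beats per measure (7/4) = 7
One measure = 7 × 60000 / 120 = 420000 / 120 ms
4 measures = 4 × 420000 / 120 = 1680000 / 120
= 14000.0 ms


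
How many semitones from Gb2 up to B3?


Step by step:
Absolute semitone position = octave×12 + chromatic position
Gb2: 2×12 + 6 = 30
B3: 3×12 + 11 = 47
Difference = 47 - 30 = 17
= 17 semitones


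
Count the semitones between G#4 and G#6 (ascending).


Step by step:
Absolute semitone position = octave×12 + chromatic position
G#4: 4×12 + 8 = 56
G#6: 6×12 + 8 = 80
Difference = 80 - 56 = 24
= 24 semitones


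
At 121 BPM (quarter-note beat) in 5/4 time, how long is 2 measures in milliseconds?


Solution.
Quarter-note beat duration = 60000 / 121 ms
Beats per measure (5/4) = 5
One measure = 5 × 60000 / 121 = 300000 / 121 ms
2 measures = 2 × 300000 / 121 = 600000 / 121
= 4958.7 ms


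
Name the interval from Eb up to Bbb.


Step by step:
Letter names: E → B spans 5 letter names → a 5th
Semitones: Eb → Bbb = 6 half-steps
A 5th of 6 semitones is a diminished 5th
= diminished 5th


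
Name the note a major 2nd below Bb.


A 2nd spans 2 letter names, so from B we land on A
A major 2nd = 2 semitones below Bb
Spell A at that pitch: Ab
= Ab


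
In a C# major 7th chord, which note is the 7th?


Working:
Major 7th chord = root + major 3rd + perfect 5th + major 7th
Seventh chords stack in thirds, so the letter names are C-E-G-B
Root: C#
Major 3rd above C#: E#
Perfect 5th above C#: G#
Major 7th above C#: B#
The 7th = B#


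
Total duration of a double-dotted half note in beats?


Reasoning:
Base half note = 2 beats
Dot 1 adds half the previous value: +1
Dot 2 adds half the previous value: +1/2
One double-dotted half = 2 + 1 + 1/2 = 7/2
= 7/2 beats


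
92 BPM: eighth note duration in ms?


Solution.
One quarter-note beat = 60000 / BPM = 60000 / 92 ms
Eighth note = 1/2 × quarter note
Duration = 1/2 × 60000 / 92 = 30000 / 92
= 326.1 ms


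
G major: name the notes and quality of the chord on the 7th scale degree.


Reasoning:
G major scale: G A B C D E F#
Diatonic triad on degree 7 stacks scale notes 7, 2, 4: F# A C
F#→A = 3 semitones; F#→C = 6 semitones → diminished triad
= F# A C (diminished)


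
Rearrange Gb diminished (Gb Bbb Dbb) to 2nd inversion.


Let's work it out.
Root position: Gb Bbb Dbb
2nd inversion: move root and 3rd up an octave
Bass note: Dbb
Notes (bottom to top) = Dbb Gb Bbb


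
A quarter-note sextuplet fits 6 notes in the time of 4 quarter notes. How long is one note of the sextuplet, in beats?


Sextuplet: 6 notes occupy the space of 4 quarter notes
Space = 4 × 1 = 4 beats
Each sextuplet note = 4 / 6 = 2/3 beats
= 2/3 beats


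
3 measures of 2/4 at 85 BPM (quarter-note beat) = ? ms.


Solution.
Quarter-note beat duration = 60000 / 85 ms
Beats per measure (2/4) = 2
One measure = 2 × 60000 / 85 = 120000 / 85 ms
3 measures = 3 × 120000 / 85 = 360000 / 85
= 4235.3 ms


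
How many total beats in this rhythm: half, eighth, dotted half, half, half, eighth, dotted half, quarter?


Beat values:
  half = 2 beats
  eighth = 0.5 beats
  dotted half = 3 beats
  half = 2 beats
  half = 2 beats
  eighth = 0.5 beats
  dotted half = 3 beats
  quarter = 1 beat
Sum = 2 + 0.5 + 3 + 2 + 2 + 0.5 + 3 + 1
= 14 beats


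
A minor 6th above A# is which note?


Let's work it out.
A 6th spans 6 letter names, so from A we land on F
A minor 6th = 8 semitones above A#
Spell F at that pitch: F#
= F#


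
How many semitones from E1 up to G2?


Step by step:
Absolute semitone position = octave×12 + chromatic position
E1: 1×12 + 4 = 16
G2: 2×12 + 7 = 31
Difference = 31 - 16 = 15
= 15 semitones


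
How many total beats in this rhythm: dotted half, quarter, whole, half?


Beat values:
  dotted half = 3 beats
  quarter = 1 beat
  whole = 4 beats
  half = 2 beats
Sum = 3 + 1 + 4 + 2
= 10 beats


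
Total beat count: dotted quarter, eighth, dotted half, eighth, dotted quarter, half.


Solution.
Beat values:
  dotted quarter = 1.5 beats
  eighth = 0.5 beats
  dotted half = 3 beats
  eighth = 0.5 beats
  dotted quarter = 1.5 beats
  half = 2 beats
Sum = 1.5 + 0.5 + 3 + 0.5 + 1.5 + 2
= 9 beats


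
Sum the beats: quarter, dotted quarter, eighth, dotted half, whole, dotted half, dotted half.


Working:
Beat values:
  quarter = 1 beat
  dotted quarter = 1.5 beats
  eighth = 0.5 beats
  dotted half = 3 beats
  whole = 4 beats
  dotted half = 3 beats
  dotted half = 3 beats
Sum = 1 + 1.5 + 0.5 + 3 + 4 + 3 + 3
= 16 beats


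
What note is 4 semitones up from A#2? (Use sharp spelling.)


Working:
A#2: chromatic position 10 in octave 2 → absolute = 2×12 + 10 = 34
Transpose up 4: 34 + 4 = 38
38 = 3×12 + 2 → D in octave 3
Result = D3


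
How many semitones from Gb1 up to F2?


Absolute semitone position = octave×12 + chromatic position
Gb1: 1×12 + 6 = 18
F2: 2×12 + 5 = 29
Difference = 29 - 18 = 11
= 11 semitones


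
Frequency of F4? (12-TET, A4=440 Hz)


Let's work it out.
f = 440 × 2^(n/12) where n = semitones from A4
F4: -4 semitones from A4
f = 440 × 2^(-4/12)
f = 349.23 Hz


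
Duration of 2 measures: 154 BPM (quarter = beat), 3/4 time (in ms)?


Quarter-note beat duration = 60000 / 154 ms
Beats per measure (3/4) = 3
One measure = 3 × 60000 / 154 = 180000 / 154 ms
2 measures = 2 × 180000 / 154 = 360000 / 154
= 2337.7 ms


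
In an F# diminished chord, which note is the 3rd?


Diminished triad = root + minor 3rd (3 semitones) + diminished 5th (6 semitones)
A triad on F# stacks thirds, so the chord tones use letter names F-A-C
Root: F#
Minor 3rd above F#: A
Diminished 5th above F#: C
The 3rd = A


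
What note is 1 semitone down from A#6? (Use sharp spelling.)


A#6: chromatic position 10 in octave 6 → absolute = 6×12 + 10 = 82
Transpose down 1: 82 - 1 = 81
81 = 6×12 + 9 → A in octave 6
Result = A6


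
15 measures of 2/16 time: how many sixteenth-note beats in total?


Time signature 2/16: the bottom number 16 means the sixteenth note gets one count
The top number 2 means 2 sixteenth-note beats per measure
Total = 2 × 15 measures
= 30 sixteenth-note beats


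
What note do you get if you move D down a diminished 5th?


diminished 5th: 5 letter names, 6 semitones
Letter: D - 4 → G
Pitch: D - 6 semitones, spelled as a G → G#
= G#


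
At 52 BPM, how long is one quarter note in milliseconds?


Step by step:
One quarter-note beat = 60000 / BPM = 60000 / 52 ms
Duration = 60000 / 52
= 1153.8 ms


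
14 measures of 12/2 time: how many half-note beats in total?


Time signature 12/2: the bottom number 2 means the half note gets one count
The top number 12 means 12 half-note beats per measure
Total = 12 × 14 measures
= 168 half-note beats


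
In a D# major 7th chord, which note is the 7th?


Step by step:
Major 7th chord = root + major 3rd + perfect 5th + major 7th
Seventh chords stack in thirds, so the letter names are D-F-A-C
Root: D#
Major 3rd above D#: F##
Perfect 5th above D#: A#
Major 7th above D#: C##
The 7th = C##


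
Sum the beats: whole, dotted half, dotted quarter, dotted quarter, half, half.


Beat values:
  whole = 4 beats
  dotted half = 3 beats
  dotted quarter = 1.5 beats
  dotted quarter = 1.5 beats
  half = 2 beats
  half = 2 beats
Sum = 4 + 3 + 1.5 + 1.5 + 2 + 2
= 14 beats


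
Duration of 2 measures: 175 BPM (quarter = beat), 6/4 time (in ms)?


Working:
Quarter-note beat duration = 60000 / 175 ms
Beats per measure (6/4) = 6
One measure = 6 × 60000 / 175 = 360000 / 175 ms
2 measures = 2 × 360000 / 175 = 720000 / 175
= 4114.3 ms


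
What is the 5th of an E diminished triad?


Step by step:
Diminished triad = root + minor 3rd (3 semitones) + diminished 5th (6 semitones)
A triad on E stacks thirds, so the chord tones use letter names E-G-B
Root: E
Minor 3rd above E: G
Diminished 5th above E: Bb
The 5th = Bb


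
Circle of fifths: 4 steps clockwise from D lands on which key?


Working:
Each clockwise step on the circle of fifths moves up a perfect 5th
From D: D → A → E → B → F#/Gb
= F#/Gb


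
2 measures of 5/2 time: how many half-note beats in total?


Solution.
Time signature 5/2: the bottom number 2 means the half note gets one count
The top number 5 means 5 half-note beats per measure
Total = 5 × 2 measures
= 10 half-note beats


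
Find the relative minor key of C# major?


The relative minor shares the major's key signature and starts on its 6th degree
6th degree = a major 6th above the tonic; a major 6th above C# is A#
→ relative minor of C# major is A# minor
= A# minor


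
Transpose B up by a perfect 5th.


Let's work it out.
perfect 5th: 5 letter names, 7 semitones
Letter: B + 4 → F
Pitch: B + 7 semitones, spelled as an F → F#
= F#


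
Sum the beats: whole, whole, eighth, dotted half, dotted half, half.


Step by step:
Beat values:
  whole = 4 beats
  whole = 4 beats
  eighth = 0.5 beats
  dotted half = 3 beats
  dotted half = 3 beats
  half = 2 beats
Sum = 4 + 4 + 0.5 + 3 + 3 + 2
= 16.5 beats


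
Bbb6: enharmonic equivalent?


Step by step:
Enharmonic notes sound the same pitch but are spelled with different letter names
Bbb and A name the same pitch class
= A6


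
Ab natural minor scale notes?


Natural minor scale pattern: W-H-W-W-H-W-W (2-1-2-2-1-2-2 semitones)
Starting from Ab:
  Ab + 2 semitones → Bb
  Bb + 1 semitone → Cb
  Cb + 2 semitones → Db
  Db + 2 semitones → Eb
  Eb + 1 semitone → Fb
  Fb + 2 semitones → Gb
  Gb + 2 semitones → Ab
Scale = Ab Bb Cb Db Eb Fb Gb


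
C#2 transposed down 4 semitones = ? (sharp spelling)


Reasoning:
C#2: chromatic position 1 in octave 2 → absolute = 2×12 + 1 = 25
Transpose down 4: 25 - 4 = 21
21 = 1×12 + 9 → A in octave 1
Result = A1


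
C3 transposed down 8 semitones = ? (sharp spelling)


C3: chromatic position 0 in octave 3 → absolute = 3×12 + 0 = 36
Transpose down 8: 36 - 8 = 28
28 = 2×12 + 4 → E in octave 2
Result = E2


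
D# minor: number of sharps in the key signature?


Working:
Sharp minor keys follow the circle of fifths: A(0), E(1), B(2), F#(3), C#(4), G#(5), D#(6), A#(7)
D# minor has 6 sharps
Order of sharps: F# C# G# D# A# E# B# → first 6: F#, C#, G#, D#, A#, E#
= 6 sharps


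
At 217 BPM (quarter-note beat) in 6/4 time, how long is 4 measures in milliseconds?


Working:
Quarter-note beat duration = 60000 / 217 ms
Beats per measure (6/4) = 6
One measure = 6 × 60000 / 217 = 360000 / 217 ms
4 measures = 4 × 360000 / 217 = 1440000 / 217
= 6635.9 ms


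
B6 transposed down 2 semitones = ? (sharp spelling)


Solution.
B6: chromatic position 11 in octave 6 → absolute = 6×12 + 11 = 83
Transpose down 2: 83 - 2 = 81
81 = 6×12 + 9 → A in octave 6
Result = A6


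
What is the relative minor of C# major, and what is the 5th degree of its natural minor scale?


Let's work it out.
The relative minor shares the major's key signature and starts on its 6th degree
6th degree = a major 6th above the tonic; a major 6th above C# is A#
→ relative minor of C# major is A# minor
A# natural minor scale: A# B# C# D# E# F# G#
= A# minor; 5th degree = E#


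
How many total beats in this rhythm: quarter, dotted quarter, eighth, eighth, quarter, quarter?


Beat values:
  quarter = 1 beat
  dotted quarter = 1.5 beats
  eighth = 0.5 beats
  eighth = 0.5 beats
  quarter = 1 beat
  quarter = 1 beat
Sum = 1 + 1.5 + 0.5 + 0.5 + 1 + 1
= 5.5 beats


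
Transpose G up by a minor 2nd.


minor 2nd: 2 letter names, 1 semitones
Letter: G + 1 → A
Pitch: G + 1 semitones, spelled as an A → Ab
= Ab


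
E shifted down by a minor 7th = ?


Solution.
minor 7th: 7 letter names, 10 semitones
Letter: E - 6 → F
Pitch: E - 10 semitones, spelled as an F → F#
= F#


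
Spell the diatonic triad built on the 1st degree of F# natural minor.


F# natural minor scale: F# G# A B C# D E
Diatonic triad on degree 1 stacks scale notes 1, 3, 5: F# A C#
F#→A = 3 semitones; F#→C# = 7 semitones → minor triad
= F# A C# (minor)


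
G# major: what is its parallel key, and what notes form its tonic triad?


Parallel keys share the same tonic but differ in mode
G# major → parallel is G# minor
Tonic triad of G# minor = G# B D#
= G# minor; triad = G# B D#


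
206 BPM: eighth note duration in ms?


Working:
One quarter-note beat = 60000 / BPM = 60000 / 206 ms
Eighth note = 1/2 × quarter note
Duration = 1/2 × 60000 / 206 = 30000 / 206
= 145.6 ms


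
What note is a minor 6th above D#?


A 6th spans 6 letter names, so from D we land on B
A minor 6th = 8 semitones above D#
Spell B at that pitch: B
= B


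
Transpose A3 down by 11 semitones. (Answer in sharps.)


Working:
A3: chromatic position 9 in octave 3 → absolute = 3×12 + 9 = 45
Transpose down 11: 45 - 11 = 34
34 = 2×12 + 10 → A# in octave 2
Result = A#2


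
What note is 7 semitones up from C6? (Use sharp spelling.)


Working:
C6: chromatic position 0 in octave 6 → absolute = 6×12 + 0 = 72
Transpose up 7: 72 + 7 = 79
79 = 6×12 + 7 → G in octave 6
Result = G6


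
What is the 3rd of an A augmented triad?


Augmented triad = root + major 3rd (4 semitones) + augmented 5th (8 semitones)
A triad on A stacks thirds, so the chord tones use letter names A-C-E
Root: A
Major 3rd above A: C#
Augmented 5th above A: E#
The 3rd = C#


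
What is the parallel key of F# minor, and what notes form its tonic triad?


Parallel keys share the same tonic but differ in mode
F# minor → parallel is F# major
Tonic triad of F# major = F# A# C#
= F# major; triad = F# A# C#


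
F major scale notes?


Major scale pattern: W-W-H-W-W-W-H (2-2-1-2-2-2-1 semitones)
Starting from F:
  F + 2 semitones → G
  G + 2 semitones → A
  A + 1 semitone → Bb
  Bb + 2 semitones → C
  C + 2 semitones → D
  D + 2 semitones → E
  E + 1 semitone → F
Scale = F G A Bb C D E


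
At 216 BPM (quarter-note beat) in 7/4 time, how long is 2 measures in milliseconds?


Working:
Quarter-note beat duration = 60000 / 216 ms
Beats per measure (7/4) = 7
One measure = 7 × 60000 / 216 = 420000 / 216 ms
2 measures = 2 × 420000 / 216 = 840000 / 216
= 3888.9 ms


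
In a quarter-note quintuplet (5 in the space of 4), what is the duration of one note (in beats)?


Quintuplet: 5 notes occupy the space of 4 quarter notes
Space = 4 × 1 = 4 beats
Each quintuplet note = 4 / 5 = 4/5 beats
= 4/5 beats


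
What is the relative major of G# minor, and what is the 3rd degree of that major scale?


Let's work it out.
The relative major shares the key signature and is a minor 3rd above the minor tonic
A minor 3rd above G# is B
→ relative major of G# minor is B major
B major scale: B C# D# E F# G# A#
= B major; 3rd degree = D#


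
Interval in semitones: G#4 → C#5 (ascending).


Working:
Absolute semitone position = octave×12 + chromatic position
G#4: 4×12 + 8 = 56
C#5: 5×12 + 1 = 61
Difference = 61 - 56 = 5
= 5 semitones


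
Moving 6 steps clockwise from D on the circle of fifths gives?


Each clockwise step on the circle of fifths moves up a perfect 5th
From D: D → A → E → B → F#/Gb → Db → Ab
= Ab


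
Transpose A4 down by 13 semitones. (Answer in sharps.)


Step by step:
A4: chromatic position 9 in octave 4 → absolute = 4×12 + 9 = 57
Transpose down 13: 57 - 13 = 44
44 = 3×12 + 8 → G# in octave 3
Result = G#3


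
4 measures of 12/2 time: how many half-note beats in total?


Working:
Time signature 12/2: the bottom number 2 means the half note gets one count
The top number 12 means 12 half-note beats per measure
Total = 12 × 4 measures
= 48 half-note beats


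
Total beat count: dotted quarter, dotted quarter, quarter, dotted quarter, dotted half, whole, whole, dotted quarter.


Reasoning:
Beat values:
  dotted quarter = 1.5 beats
  dotted quarter = 1.5 beats
  quarter = 1 beat
  dotted quarter = 1.5 beats
  dotted half = 3 beats
  whole = 4 beats
  whole = 4 beats
  dotted quarter = 1.5 beats
Sum = 1.5 + 1.5 + 1 + 1.5 + 3 + 4 + 4 + 1.5
= 18 beats


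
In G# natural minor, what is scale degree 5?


Step by step:
Natural minor scale pattern: W-H-W-W-H-W-W (2-1-2-2-1-2-2 semitones)
Starting from G#:
  G# + 2 semitones → A#
  A# + 1 semitone → B
  B + 2 semitones → C#
  C# + 2 semitones → D#
  D# + 1 semitone → E
  E + 2 semitones → F#
  F# + 2 semitones → G#
Scale: G# A# B C# D# E F#
Degree 5 = D#


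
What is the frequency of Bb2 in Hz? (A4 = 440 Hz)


f = 440 × 2^(n/12) where n = semitones from A4
Bb2: -23 semitones from A4
f = 440 × 2^(-23/12)
f = 116.54 Hz


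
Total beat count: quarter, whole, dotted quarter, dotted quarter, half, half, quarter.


Working:
Beat values:
  quarter = 1 beat
  whole = 4 beats
  dotted quarter = 1.5 beats
  dotted quarter = 1.5 beats
  half = 2 beats
  half = 2 beats
  quarter = 1 beat
Sum = 1 + 4 + 1.5 + 1.5 + 2 + 2 + 1
= 13 beats


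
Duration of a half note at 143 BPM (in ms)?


Working:
One quarter-note beat = 60000 / BPM = 60000 / 143 ms
Half note = 2 × quarter note
Duration = 2 × 60000 / 143 = 120000 / 143
= 839.2 ms


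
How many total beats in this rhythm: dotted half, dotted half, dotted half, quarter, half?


Beat values:
  dotted half = 3 beats
  dotted half = 3 beats
  dotted half = 3 beats
  quarter = 1 beat
  half = 2 beats
Sum = 3 + 3 + 3 + 1 + 2
= 12 beats


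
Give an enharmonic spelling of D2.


Enharmonic notes sound the same pitch but are spelled with different letter names
D and Ebb name the same pitch class
= Ebb2


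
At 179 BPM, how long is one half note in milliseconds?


One quarter-note beat = 60000 / BPM = 60000 / 179 ms
Half note = 2 × quarter note
Duration = 2 × 60000 / 179 = 120000 / 179
= 670.4 ms


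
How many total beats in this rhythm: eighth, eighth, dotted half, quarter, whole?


Step by step:
Beat values:
  eighth = 0.5 beats
  eighth = 0.5 beats
  dotted half = 3 beats
  quarter = 1 beat
  whole = 4 beats
Sum = 0.5 + 0.5 + 3 + 1 + 4
= 9 beats


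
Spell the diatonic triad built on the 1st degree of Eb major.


Step by step:
Eb major scale: Eb F G Ab Bb C D
Diatonic triad on degree 1 stacks scale notes 1, 3, 5: Eb G Bb
Eb→G = 4 semitones; Eb→Bb = 7 semitones → major triad
= Eb G Bb (major)


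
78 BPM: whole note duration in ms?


Solution.
One quarter-note beat = 60000 / BPM = 60000 / 78 ms
Whole note = 4 × quarter note
Duration = 4 × 60000 / 78 = 240000 / 78
= 3076.9 ms


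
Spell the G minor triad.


Solution.
Minor triad = root + minor 3rd (3 semitones) + perfect 5th (7 semitones)
A triad on G stacks thirds, so the chord tones use letter names G-B-D
Root: G
Minor 3rd above G: Bb
Perfect 5th above G: D
Chord = G Bb D


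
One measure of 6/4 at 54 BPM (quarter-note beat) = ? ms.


Step by step:
Quarter-note beat duration = 60000 / 54 ms
Beats per measure (6/4) = 6
One measure = 6 × 60000 / 54 = 360000 / 54 ms
= 6666.7 ms


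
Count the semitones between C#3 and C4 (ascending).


Working:
Absolute semitone position = octave×12 + chromatic position
C#3: 3×12 + 1 = 37
C4: 4×12 + 0 = 48
Difference = 48 - 37 = 11
= 11 semitones


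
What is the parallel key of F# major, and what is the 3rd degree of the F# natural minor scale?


Working:
Parallel keys share the same tonic but differ in mode
F# major → parallel is F# minor
F# natural minor scale: F# G# A B C# D E
= F# minor; 3rd degree = A


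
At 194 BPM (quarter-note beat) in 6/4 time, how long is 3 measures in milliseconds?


Reasoning:
Quarter-note beat duration = 60000 / 194 ms
Beats per measure (6/4) = 6
One measure = 6 × 60000 / 194 = 360000 / 194 ms
3 measures = 3 × 360000 / 194 = 1080000 / 194
= 5567.0 ms


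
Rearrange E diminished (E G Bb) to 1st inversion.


Let's work it out.
Root position: E G Bb
1st inversion: move root up an octave
Bass note: G
Notes (bottom to top) = G Bb E


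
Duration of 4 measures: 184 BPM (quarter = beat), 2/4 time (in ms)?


Reasoning:
Quarter-note beat duration = 60000 / 184 ms
Beats per measure (2/4) = 2
One measure = 2 × 60000 / 184 = 120000 / 184 ms
4 measures = 4 × 120000 / 184 = 480000 / 184
= 2608.7 ms


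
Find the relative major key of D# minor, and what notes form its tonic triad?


Step by step:
The relative major shares the key signature and is a minor 3rd above the minor tonic
A minor 3rd above D# is F#
→ relative major of D# minor is F# major
Tonic triad of F# major = root + major 3rd + perfect 5th = F# A# C#
= F# major; triad = F# A# C#


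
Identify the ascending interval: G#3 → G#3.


Let's work it out.
Letter names: G → G spans 1 letter name → a unison
Semitones: G#3 → G#3 = 0 half-steps
A unison of 0 semitones is a perfect unison
= perfect unison


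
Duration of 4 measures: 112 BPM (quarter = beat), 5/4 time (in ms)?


Step by step:
Quarter-note beat duration = 60000 / 112 ms
Beats per measure (5/4) = 5
One measure = 5 × 60000 / 112 = 300000 / 112 ms
4 measures = 4 × 300000 / 112 = 1200000 / 112
= 10714.3 ms


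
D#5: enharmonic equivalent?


Step by step:
Enharmonic notes sound the same pitch but are spelled with different letter names
D# and Eb name the same pitch class
= Eb5


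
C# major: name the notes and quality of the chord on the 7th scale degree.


Solution.
C# major scale: C# D# E# F# G# A# B#
Diatonic triad on degree 7 stacks scale notes 7, 2, 4: B# D# F#
B#→D# = 3 semitones; B#→F# = 6 semitones → diminished triad
= B# D# F# (diminished)


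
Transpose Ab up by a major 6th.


major 6th: 6 letter names, 9 semitones
Letter: A + 5 → F
Pitch: Ab + 9 semitones, spelled as an F → F
= F


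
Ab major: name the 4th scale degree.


Reasoning:
Major scale pattern: W-W-H-W-W-W-H (2-2-1-2-2-2-1 semitones)
Starting from Ab:
  Ab + 2 semitones → Bb
  Bb + 2 semitones → C
  C + 1 semitone → Db
  Db + 2 semitones → Eb
  Eb + 2 semitones → F
  F + 2 semitones → G
  G + 1 semitone → Ab
Scale: Ab Bb C Db Eb F G
Degree 4 = Db


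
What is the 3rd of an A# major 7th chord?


Major 7th chord = root + major 3rd + perfect 5th + major 7th
Seventh chords stack in thirds, so the letter names are A-C-E-G
Root: A#
Major 3rd above A#: C##
Perfect 5th above A#: E#
Major 7th above A#: G##
The 3rd = C##


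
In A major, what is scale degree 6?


Let's work it out.
Major scale pattern: W-W-H-W-W-W-H (2-2-1-2-2-2-1 semitones)
Starting from A:
  A + 2 semitones → B
  B + 2 semitones → C#
  C# + 1 semitone → D
  D + 2 semitones → E
  E + 2 semitones → F#
  F# + 2 semitones → G#
  G# + 1 semitone → A
Scale: A B C# D E F# G#
Degree 6 = F#


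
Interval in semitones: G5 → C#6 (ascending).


Absolute semitone position = octave×12 + chromatic position
G5: 5×12 + 7 = 67
C#6: 6×12 + 1 = 73
Difference = 73 - 67 = 6
= 6 semitones


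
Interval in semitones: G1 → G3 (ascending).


Reasoning:
Absolute semitone position = octave×12 + chromatic position
G1: 1×12 + 7 = 19
G3: 3×12 + 7 = 43
Difference = 43 - 19 = 24
= 24 semitones


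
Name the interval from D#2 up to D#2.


Let's work it out.
Letter names: D → D spans 1 letter name → a unison
Semitones: D#2 → D#2 = 0 half-steps
A unison of 0 semitones is a perfect unison
= perfect unison


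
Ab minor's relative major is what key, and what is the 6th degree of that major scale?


The relative major shares the key signature and is a minor 3rd above the minor tonic
A minor 3rd above Ab is Cb
→ relative major of Ab minor is Cb major
Cb major scale: Cb Db Eb Fb Gb Ab Bb
= Cb major; 6th degree = Ab


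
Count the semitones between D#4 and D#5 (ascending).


Let's work it out.
Absolute semitone position = octave×12 + chromatic position
D#4: 4×12 + 3 = 51
D#5: 5×12 + 3 = 63
Difference = 63 - 51 = 12
= 12 semitones


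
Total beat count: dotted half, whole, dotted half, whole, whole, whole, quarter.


Step by step:
Beat values:
  dotted half = 3 beats
  whole = 4 beats
  dotted half = 3 beats
  whole = 4 beats
  whole = 4 beats
  whole = 4 beats
  quarter = 1 beat
Sum = 3 + 4 + 3 + 4 + 4 + 4 + 1
= 23 beats


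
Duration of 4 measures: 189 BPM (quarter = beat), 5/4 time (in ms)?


Step by step:
Quarter-note beat duration = 60000 / 189 ms
Beats per measure (5/4) = 5
One measure = 5 × 60000 / 189 = 300000 / 189 ms
4 measures = 4 × 300000 / 189 = 1200000 / 189
= 6349.2 ms


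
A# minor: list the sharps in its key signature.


Working:
Sharp minor keys follow the circle of fifths: A(0), E(1), B(2), F#(3), C#(4), G#(5), D#(6), A#(7)
A# minor has 7 sharps
Order of sharps: F# C# G# D# A# E# B# → first 7: F#, C#, G#, D#, A#, E#, B#
= F#, C#, G#, D#, A#, E#, B#


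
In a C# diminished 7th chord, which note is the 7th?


Diminished 7th chord = root + minor 3rd + diminished 5th + diminished 7th
Seventh chords stack in thirds, so the letter names are C-E-G-B
Root: C#
Minor 3rd above C#: E
Diminished 5th above C#: G
Diminished 7th above C#: Bb
The 7th = Bb


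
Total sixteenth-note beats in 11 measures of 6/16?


Step by step:
Time signature 6/16: the bottom number 16 means the sixteenth note gets one count
The top number 6 means 6 sixteenth-note beats per measure
Total = 6 × 11 measures
= 66 sixteenth-note beats


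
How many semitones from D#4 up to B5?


Step by step:
Absolute semitone position = octave×12 + chromatic position
D#4: 4×12 + 3 = 51
B5: 5×12 + 11 = 71
Difference = 71 - 51 = 20
= 20 semitones


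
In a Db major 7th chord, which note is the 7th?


Working:
Major 7th chord = root + major 3rd + perfect 5th + major 7th
Seventh chords stack in thirds, so the letter names are D-F-A-C
Root: Db
Major 3rd above Db: F
Perfect 5th above Db: Ab
Major 7th above Db: C
The 7th = C


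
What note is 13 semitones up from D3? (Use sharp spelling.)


Step by step:
D3: chromatic position 2 in octave 3 → absolute = 3×12 + 2 = 38
Transpose up 13: 38 + 13 = 51
51 = 4×12 + 3 → D# in octave 4
Result = D#4


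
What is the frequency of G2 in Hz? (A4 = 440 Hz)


Solution.
f = 440 × 2^(n/12) where n = semitones from A4
G2: -26 semitones from A4
f = 440 × 2^(-26/12)
f = 98.00 Hz


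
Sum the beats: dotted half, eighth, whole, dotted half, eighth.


Working:
Beat values:
  dotted half = 3 beats
  eighth = 0.5 beats
  whole = 4 beats
  dotted half = 3 beats
  eighth = 0.5 beats
Sum = 3 + 0.5 + 4 + 3 + 0.5
= 11 beats


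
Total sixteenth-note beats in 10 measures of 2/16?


Time signature 2/16: the bottom number 16 means the sixteenth note gets one count
The top number 2 means 2 sixteenth-note beats per measure
Total = 2 × 10 measures
= 20 sixteenth-note beats


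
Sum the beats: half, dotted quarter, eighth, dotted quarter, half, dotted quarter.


Beat values:
  half = 2 beats
  dotted quarter = 1.5 beats
  eighth = 0.5 beats
  dotted quarter = 1.5 beats
  half = 2 beats
  dotted quarter = 1.5 beats
Sum = 2 + 1.5 + 0.5 + 1.5 + 2 + 1.5
= 9 beats


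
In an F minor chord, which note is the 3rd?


Step by step:
Minor triad = root + minor 3rd (3 semitones) + perfect 5th (7 semitones)
A triad on F stacks thirds, so the chord tones use letter names F-A-C
Root: F
Minor 3rd above F: Ab
Perfect 5th above F: C
The 3rd = Ab


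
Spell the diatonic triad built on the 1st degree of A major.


Reasoning:
A major scale: A B C# D E F# G#
Diatonic triad on degree 1 stacks scale notes 1, 3, 5: A C# E
A→C# = 4 semitones; A→E = 7 semitones → major triad
= A C# E (major)


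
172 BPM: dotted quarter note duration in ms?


Step by step:
One quarter-note beat = 60000 / BPM = 60000 / 172 ms
Dotted quarter note = 3/2 × quarter note
Duration = 3/2 × 60000 / 172 = 90000 / 172
= 523.3 ms


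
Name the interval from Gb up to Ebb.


Reasoning:
Letter names: G → E spans 6 letter names → a 6th
Semitones: Gb → Ebb = 8 half-steps
A 6th of 8 semitones is a minor 6th
= minor 6th


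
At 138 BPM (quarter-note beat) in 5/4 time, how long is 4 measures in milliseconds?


Solution.
Quarter-note beat duration = 60000 / 138 ms
Beats per measure (5/4) = 5
One measure = 5 × 60000 / 138 = 300000 / 138 ms
4 measures = 4 × 300000 / 138 = 1200000 / 138
= 8695.7 ms


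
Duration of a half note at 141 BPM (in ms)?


Working:
One quarter-note beat = 60000 / BPM = 60000 / 141 ms
Half note = 2 × quarter note
Duration = 2 × 60000 / 141 = 120000 / 141
= 851.1 ms


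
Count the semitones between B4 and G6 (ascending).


Working:
Absolute semitone position = octave×12 + chromatic position
B4: 4×12 + 11 = 59
G6: 6×12 + 7 = 79
Difference = 79 - 59 = 20
= 20 semitones


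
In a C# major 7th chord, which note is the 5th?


Solution.
Major 7th chord = root + major 3rd + perfect 5th + major 7th
Seventh chords stack in thirds, so the letter names are C-E-G-B
Root: C#
Major 3rd above C#: E#
Perfect 5th above C#: G#
Major 7th above C#: B#
The 5th = G#


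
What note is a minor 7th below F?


Step by step:
A 7th spans 7 letter names, so from F we land on G
A minor 7th = 10 semitones below F
Spell G at that pitch: G
= G


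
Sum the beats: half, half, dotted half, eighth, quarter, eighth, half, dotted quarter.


Working:
Beat values:
  half = 2 beats
  half = 2 beats
  dotted half = 3 beats
  eighth = 0.5 beats
  quarter = 1 beat
  eighth = 0.5 beats
  half = 2 beats
  dotted quarter = 1.5 beats
Sum = 2 + 2 + 3 + 0.5 + 1 + 0.5 + 2 + 1.5
= 12.5 beats


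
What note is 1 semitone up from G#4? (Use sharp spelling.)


Reasoning:
G#4: chromatic position 8 in octave 4 → absolute = 4×12 + 8 = 56
Transpose up 1: 56 + 1 = 57
57 = 4×12 + 9 → A in octave 4
Result = A4


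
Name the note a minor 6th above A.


A 6th spans 6 letter names, so from A we land on F
A minor 6th = 8 semitones above A
Spell F at that pitch: F
= F


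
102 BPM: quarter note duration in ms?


Solution.
One quarter-note beat = 60000 / BPM = 60000 / 102 ms
Duration = 60000 / 102
= 588.2 ms


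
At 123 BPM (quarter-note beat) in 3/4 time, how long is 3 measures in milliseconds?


Working:
Quarter-note beat duration = 60000 / 123 ms
Beats per measure (3/4) = 3
One measure = 3 × 60000 / 123 = 180000 / 123 ms
3 measures = 3 × 180000 / 123 = 540000 / 123
= 4390.2 ms


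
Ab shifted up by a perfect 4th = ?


Step by step:
perfect 4th: 4 letter names, 5 semitones
Letter: A + 3 → D
Pitch: Ab + 5 semitones, spelled as a D → Db
= Db


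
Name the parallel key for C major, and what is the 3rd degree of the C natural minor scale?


Working:
Parallel keys share the same tonic but differ in mode
C major → parallel is C minor
C natural minor scale: C D Eb F G Ab Bb
= C minor; 3rd degree = Eb


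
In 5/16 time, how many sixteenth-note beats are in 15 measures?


Reasoning:
Time signature 5/16: the bottom number 16 means the sixteenth note gets one count
The top number 5 means 5 sixteenth-note beats per measure
Total = 5 × 15 measures
= 75 sixteenth-note beats


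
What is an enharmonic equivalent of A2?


Enharmonic notes sound the same pitch but are spelled with different letter names
A and G## name the same pitch class
= G##2


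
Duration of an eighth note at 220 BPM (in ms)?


Reasoning:
One quarter-note beat = 60000 / BPM = 60000 / 220 ms
Eighth note = 1/2 × quarter note
Duration = 1/2 × 60000 / 220 = 30000 / 220
= 136.4 ms


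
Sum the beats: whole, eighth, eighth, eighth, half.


Beat values:
  whole = 4 beats
  eighth = 0.5 beats
  eighth = 0.5 beats
  eighth = 0.5 beats
  half = 2 beats
Sum = 4 + 0.5 + 0.5 + 0.5 + 2
= 7.5 beats


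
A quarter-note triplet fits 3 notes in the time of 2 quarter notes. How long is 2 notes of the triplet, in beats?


Working:
Triplet: 3 notes occupy the space of 2 quarter notes
Space = 2 × 1 = 2 beats
Each triplet note = 2 / 3 = 2/3 beats
2 notes = 2 × 2/3 = 4/3
= 4/3 beats


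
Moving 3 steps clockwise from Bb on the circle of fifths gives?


Solution.
Each clockwise step on the circle of fifths moves up a perfect 5th
From Bb: Bb → F → C → G
= G


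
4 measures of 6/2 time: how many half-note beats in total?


Working:
Time signature 6/2: the bottom number 2 means the half note gets one count
The top number 6 means 6 half-note beats per measure
Total = 6 × 4 measures
= 24 half-note beats


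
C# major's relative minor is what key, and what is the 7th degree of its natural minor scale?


The relative minor shares the major's key signature and starts on its 6th degree
6th degree = a major 6th above the tonic; a major 6th above C# is A#
→ relative minor of C# major is A# minor
A# natural minor scale: A# B# C# D# E# F# G#
= A# minor; 7th degree = G#


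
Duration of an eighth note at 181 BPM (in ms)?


Solution.
One quarter-note beat = 60000 / BPM = 60000 / 181 ms
Eighth note = 1/2 × quarter note
Duration = 1/2 × 60000 / 181 = 30000 / 181
= 165.7 ms


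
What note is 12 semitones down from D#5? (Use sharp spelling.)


Solution.
D#5: chromatic position 3 in octave 5 → absolute = 5×12 + 3 = 63
Transpose down 12: 63 - 12 = 51
51 = 4×12 + 3 → D# in octave 4
Result = D#4


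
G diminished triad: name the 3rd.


Step by step:
Diminished triad = root + minor 3rd (3 semitones) + diminished 5th (6 semitones)
A triad on G stacks thirds, so the chord tones use letter names G-B-D
Root: G
Minor 3rd above G: Bb
Diminished 5th above G: Db
The 3rd = Bb


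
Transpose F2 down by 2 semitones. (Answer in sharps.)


F2: chromatic position 5 in octave 2 → absolute = 2×12 + 5 = 29
Transpose down 2: 29 - 2 = 27
27 = 2×12 + 3 → D# in octave 2
Result = D#2


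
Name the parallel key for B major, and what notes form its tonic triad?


Working:
Parallel keys share the same tonic but differ in mode
B major → parallel is B minor
Tonic triad of B minor = B D F#
= B minor; triad = B D F#


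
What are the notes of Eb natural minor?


Solution.
Natural minor scale pattern: W-H-W-W-H-W-W (2-1-2-2-1-2-2 semitones)
Starting from Eb:
  Eb + 2 semitones → F
  F + 1 semitone → Gb
  Gb + 2 semitones → Ab
  Ab + 2 semitones → Bb
  Bb + 1 semitone → Cb
  Cb + 2 semitones → Db
  Db + 2 semitones → Eb
Scale = Eb F Gb Ab Bb Cb Db


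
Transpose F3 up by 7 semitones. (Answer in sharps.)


F3: chromatic position 5 in octave 3 → absolute = 3×12 + 5 = 41
Transpose up 7: 41 + 7 = 48
48 = 4×12 + 0 → C in octave 4
Result = C4


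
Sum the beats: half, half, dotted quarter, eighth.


Step by step:
Beat values:
  half = 2 beats
  half = 2 beats
  dotted quarter = 1.5 beats
  eighth = 0.5 beats
Sum = 2 + 2 + 1.5 + 0.5
= 6 beats


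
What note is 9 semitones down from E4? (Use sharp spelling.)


E4: chromatic position 4 in octave 4 → absolute = 4×12 + 4 = 52
Transpose down 9: 52 - 9 = 43
43 = 3×12 + 7 → G in octave 3
Result = G3


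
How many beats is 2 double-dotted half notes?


Reasoning:
Base half note = 2 beats
Dot 1 adds half the previous value: +1
Dot 2 adds half the previous value: +1/2
One double-dotted half = 2 + 1 + 1/2 = 7/2
2 of them = 2 × 7/2 = 7
= 7 beats
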